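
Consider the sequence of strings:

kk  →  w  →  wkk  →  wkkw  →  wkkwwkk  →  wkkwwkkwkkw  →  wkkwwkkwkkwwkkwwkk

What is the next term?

From term 3 onward, concatenate the last term with the second-to-last: w·kk = wkk, wkk·w = wkkw, …
So term 8 is wkkwwkkwkkwwkkwwkk·wkkwwkkwkkw.

wkkwwkkwkkwwkkwwkkwkkwwkkwkkw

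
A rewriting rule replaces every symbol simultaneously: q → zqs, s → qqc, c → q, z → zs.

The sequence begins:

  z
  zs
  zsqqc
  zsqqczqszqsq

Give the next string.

Expanding zsqqczqszqsq: z→zs, s→qqc, q→zqs, q→zqs, c→q, z→zs, q→zqs, s→qqc, z→zs, q→zqs, s→qqc, q→zqs. Concatenated: zs qqc zqs zqs q zs zqs qqc zs zqs qqc zqs.

zsqqczqszqsqzszqsqqczszqsqqczqs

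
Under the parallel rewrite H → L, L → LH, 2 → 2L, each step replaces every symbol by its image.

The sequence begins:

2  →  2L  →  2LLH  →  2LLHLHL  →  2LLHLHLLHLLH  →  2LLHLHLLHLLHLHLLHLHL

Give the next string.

φ(2LLHLHLLHLLHLHLLHLHL) expands symbol-by-symbol to 2L LH LH L LH L LH LH L LH LH L LH L LH LH L LH L LH; joining the 20 pieces gives the next term.

2LLHLHLLHLLHLHLLHLHLLHLLHLHLLHLLH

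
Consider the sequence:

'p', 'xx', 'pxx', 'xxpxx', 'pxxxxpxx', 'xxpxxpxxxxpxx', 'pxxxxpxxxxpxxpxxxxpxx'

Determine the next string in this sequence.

Each term (from the third on) is the two preceding terms concatenated in order: term 3 = p·xx = pxx.
Continuing: xxpxxpxxxxpxx · pxxxxpxxxxpxxpxxxxpxx gives term 8.

xxpxxpxxxxpxxpxxxxpxxxxpxxpxxxxpxx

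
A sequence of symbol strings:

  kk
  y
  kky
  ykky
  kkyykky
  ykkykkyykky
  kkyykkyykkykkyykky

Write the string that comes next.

ykkykkyykkykkyykkyykkykkyykky

Each term (from the third on) is the two preceding terms concatenated in order: term 3 = kk·y = kky.
The next term joins ykkykkyykky and kkyykkyykkykkyykky.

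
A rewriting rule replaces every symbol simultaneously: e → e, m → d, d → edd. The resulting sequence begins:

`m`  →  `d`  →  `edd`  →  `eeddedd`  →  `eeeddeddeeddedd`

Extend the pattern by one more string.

eeeeddeddeeddeddeeeddeddeeddedd

Applying the rule to each of the 15 symbols of eeeddeddeeddedd gives the pieces e e e edd edd e edd edd e e edd edd e edd edd, which concatenate to the answer.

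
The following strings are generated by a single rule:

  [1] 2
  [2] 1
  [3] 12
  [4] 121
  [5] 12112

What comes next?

Each term (from the third on) is the previous term followed by the one before it: term 3 = 1·2 = 12.
The next term joins 12112 and 121.

12112121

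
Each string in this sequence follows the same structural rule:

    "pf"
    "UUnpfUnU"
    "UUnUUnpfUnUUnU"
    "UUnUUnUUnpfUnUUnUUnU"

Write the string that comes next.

Each term wraps the previous one in UUn on the left and UnU on the right.
Applying this once more to UUnUUnUUnpfUnUUnUUnU:

UUnUUnUUnUUnpfUnUUnUUnUUnU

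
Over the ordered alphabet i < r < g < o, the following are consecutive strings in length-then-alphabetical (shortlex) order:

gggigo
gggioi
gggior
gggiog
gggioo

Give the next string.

Find the rightmost character of gggioo below o, bump it to the next letter, and reset everything to its right to i.

gggrii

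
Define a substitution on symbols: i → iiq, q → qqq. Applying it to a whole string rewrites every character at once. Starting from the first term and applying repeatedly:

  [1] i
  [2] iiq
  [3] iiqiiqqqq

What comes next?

Expanding iiqiiqqqq: i→iiq, i→iiq, q→qqq, i→iiq, i→iiq, q→qqq, q→qqq, q→qqq, q→qqq. Concatenated: iiq iiq qqq iiq iiq qqq qqq qqq qqq.

iiqiiqqqqiiqiiqqqqqqqqqqqqq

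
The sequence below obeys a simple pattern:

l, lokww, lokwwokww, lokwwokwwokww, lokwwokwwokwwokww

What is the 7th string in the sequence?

lokwwokwwokwwokwwokwwokww

Every step adds okww to the end: s(k+1) = s(k)·okww.
From lokwwokwwokwwokww, 2 further steps: lokwwokwwokwwokww → lokwwokwwokwwokwwokww → (answer).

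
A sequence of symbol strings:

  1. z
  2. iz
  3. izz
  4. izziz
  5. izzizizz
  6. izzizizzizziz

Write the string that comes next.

izzizizzizzizizzizizz

Each term (from the third on) is the previous term followed by the one before it: term 3 = iz·z = izz.
So term 7 is izzizizzizziz·izzizizz.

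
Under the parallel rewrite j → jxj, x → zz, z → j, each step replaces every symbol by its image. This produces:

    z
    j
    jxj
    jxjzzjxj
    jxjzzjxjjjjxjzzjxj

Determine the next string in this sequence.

Applying the rule to each of the 18 symbols of jxjzzjxjjjjxjzzjxj gives the pieces jxj zz jxj j j jxj zz jxj jxj jxj jxj zz jxj j j jxj zz jxj, which concatenate to the answer.

jxjzzjxjjjjxjzzjxjjxjjxjjxjzzjxjjjjxjzzjxj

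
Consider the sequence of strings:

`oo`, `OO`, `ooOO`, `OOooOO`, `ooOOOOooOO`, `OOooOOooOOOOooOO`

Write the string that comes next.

This is a Fibonacci-style word recurrence s(k) = s(k−2)·s(k−1): e.g. oo·OO = ooOO.
Continuing: ooOOOOooOO · OOooOOooOOOOooOO gives term 7.

ooOOOOooOOOOooOOooOOOOooOO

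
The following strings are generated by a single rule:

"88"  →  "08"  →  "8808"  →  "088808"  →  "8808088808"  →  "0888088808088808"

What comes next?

88080888080888088808088808

This is a Fibonacci-style word recurrence s(k) = s(k−2)·s(k−1): e.g. 88·08 = 8808.
The next term joins 8808088808 and 0888088808088808.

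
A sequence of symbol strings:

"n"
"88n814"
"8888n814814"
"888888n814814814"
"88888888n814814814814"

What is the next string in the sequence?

8888888888n814814814814814

Every step adds 88 to the front and 814 to the end of the previous string.
So the next term is 88·88888888n814814814814·814.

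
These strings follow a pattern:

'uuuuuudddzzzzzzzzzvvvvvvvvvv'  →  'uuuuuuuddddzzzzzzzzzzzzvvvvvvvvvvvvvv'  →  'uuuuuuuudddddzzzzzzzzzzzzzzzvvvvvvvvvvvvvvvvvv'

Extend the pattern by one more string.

Reading off run lengths: u runs 6, 7, 8; d runs 3, 4, 5; z runs 9, 12, 15; v runs 10, 14, 18 — each is linear in n, where the shown terms are n = 3, 4, 5.
At n = 6 the blocks have lengths 9, 6, 18, 22.

uuuuuuuuuddddddzzzzzzzzzzzzzzzzzzvvvvvvvvvvvvvvvvvvvvvv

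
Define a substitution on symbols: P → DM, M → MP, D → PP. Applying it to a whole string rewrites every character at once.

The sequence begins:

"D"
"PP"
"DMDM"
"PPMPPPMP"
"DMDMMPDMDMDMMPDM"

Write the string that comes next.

Applying the rule to each of the 16 symbols of DMDMMPDMDMDMMPDM gives the pieces PP MP PP MP MP DM PP MP PP MP PP MP MP DM PP MP, which concatenate to the answer.

PPMPPPMPMPDMPPMPPPMPPPMPMPDMPPMP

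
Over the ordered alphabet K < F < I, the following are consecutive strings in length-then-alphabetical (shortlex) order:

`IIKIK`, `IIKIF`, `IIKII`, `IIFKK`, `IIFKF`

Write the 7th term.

Advancing 2 positions from IIFKF through IIFKF → IIFKI reaches term 7.

IIFFK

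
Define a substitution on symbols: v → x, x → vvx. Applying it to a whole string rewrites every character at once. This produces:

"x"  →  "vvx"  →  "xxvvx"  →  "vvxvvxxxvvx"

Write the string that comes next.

xxvvxxxvvxvvxvvxxxvvx

Apply φ to vvxvvxxxvvx symbol by symbol: v→x, v→x, x→vvx, v→x, v→x, x→vvx, x→vvx, x→vvx, v→x, v→x, x→vvx; joined: x x vvx x x vvx vvx vvx x x vvx.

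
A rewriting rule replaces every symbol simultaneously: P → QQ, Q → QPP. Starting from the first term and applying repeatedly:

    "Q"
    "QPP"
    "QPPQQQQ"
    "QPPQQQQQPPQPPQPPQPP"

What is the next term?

Applying the rule to each of the 19 symbols of QPPQQQQQPPQPPQPPQPP gives the pieces QPP QQ QQ QPP QPP QPP QPP QPP QQ QQ QPP QQ QQ QPP QQ QQ QPP QQ QQ, which concatenate to the answer.

QPPQQQQQPPQPPQPPQPPQPPQQQQQPPQQQQQPPQQQQQPPQQQQ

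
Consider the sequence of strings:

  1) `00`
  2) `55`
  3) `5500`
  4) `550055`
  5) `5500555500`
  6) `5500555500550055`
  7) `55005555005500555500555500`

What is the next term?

550055550055005555005555005500555500550055

This is a Fibonacci-style word recurrence s(k) = s(k−1)·s(k−2): e.g. 55·00 = 5500.
So term 8 is 55005555005500555500555500·5500555500550055.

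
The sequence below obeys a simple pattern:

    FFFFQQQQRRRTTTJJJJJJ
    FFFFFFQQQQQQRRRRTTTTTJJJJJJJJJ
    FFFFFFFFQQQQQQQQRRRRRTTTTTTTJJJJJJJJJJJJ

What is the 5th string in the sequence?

Reading off run lengths: F runs 4, 6, 8; Q runs 4, 6, 8; R runs 3, 4, 5; T runs 3, 5, 7; J runs 6, 9, 12 — each is linear in n, where the shown terms are n = 2, 3, 4.
At n = 6 the blocks have lengths 12, 12, 7, 11, 18.

FFFFFFFFFFFFQQQQQQQQQQQQRRRRRRRTTTTTTTTTTTJJJJJJJJJJJJJJJJJJ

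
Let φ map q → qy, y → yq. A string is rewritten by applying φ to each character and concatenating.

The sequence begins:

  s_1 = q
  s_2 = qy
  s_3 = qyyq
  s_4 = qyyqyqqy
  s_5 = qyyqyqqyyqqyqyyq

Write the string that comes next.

Rewriting the 16 symbols of qyyqyqqyyqqyqyyq one by one yields qy yq yq qy yq qy qy yq yq qy qy yq qy yq yq qy; concatenated:

qyyqyqqyyqqyqyyqyqqyqyyqqyyqyqqy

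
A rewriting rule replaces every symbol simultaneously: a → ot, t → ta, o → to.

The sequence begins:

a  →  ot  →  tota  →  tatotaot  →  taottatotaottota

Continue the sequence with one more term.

Rewriting the 16 symbols of taottatotaottota one by one yields ta ot to ta ta ot ta to ta ot to ta ta to ta ot; concatenated:

taottotataottatotaottotatatotaot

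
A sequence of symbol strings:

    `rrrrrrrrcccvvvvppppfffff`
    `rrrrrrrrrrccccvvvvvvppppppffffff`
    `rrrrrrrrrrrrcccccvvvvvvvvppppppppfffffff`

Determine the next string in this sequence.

rrrrrrrrrrrrrrccccccvvvvvvvvvvppppppppppffffffff

Each string has the form r^{2n+2} c^{n} v^{2n-2} p^{2n-2} f^{n+2}, where the shown terms are n = 3, 4, 5.
At n = 6 the blocks have lengths 14, 6, 10, 10, 8.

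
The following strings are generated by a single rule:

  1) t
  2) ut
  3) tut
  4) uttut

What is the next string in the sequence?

Each term (from the third on) is the two preceding terms concatenated in order: term 3 = t·ut = tut.
So term 5 is tut·uttut.

tututtut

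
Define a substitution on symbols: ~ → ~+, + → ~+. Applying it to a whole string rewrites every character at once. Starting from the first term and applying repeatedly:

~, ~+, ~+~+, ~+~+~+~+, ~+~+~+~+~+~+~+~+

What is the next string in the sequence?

~+~+~+~+~+~+~+~+~+~+~+~+~+~+~+~+

φ(~+~+~+~+~+~+~+~+) expands symbol-by-symbol to ~+ ~+ ~+ ~+ ~+ ~+ ~+ ~+ ~+ ~+ ~+ ~+ ~+ ~+ ~+ ~+; joining the 16 pieces gives the next term.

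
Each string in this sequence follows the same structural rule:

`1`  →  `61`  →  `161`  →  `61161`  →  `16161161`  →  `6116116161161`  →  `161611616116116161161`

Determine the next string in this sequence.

6116116161161161611616116116161161

Each term (from the third on) is the two preceding terms concatenated in order: term 3 = 1·61 = 161.
Continuing: 6116116161161 · 161611616116116161161 gives term 8.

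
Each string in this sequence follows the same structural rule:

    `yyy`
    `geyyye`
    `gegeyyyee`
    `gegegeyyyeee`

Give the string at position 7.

gegegegegegeyyyeeeeee

Every step adds ge to the front and e to the end of the previous string.
From gegegeyyyeee, 3 further steps: gegegeyyyeee → gegegegeyyyeeee → gegegegegeyyyeeeee → (answer).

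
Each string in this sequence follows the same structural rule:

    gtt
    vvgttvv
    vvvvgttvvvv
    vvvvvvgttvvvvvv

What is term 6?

Every step adds vv to the front and vv to the end of the previous string.
From vvvvvvgttvvvvvv, 2 further steps: vvvvvvgttvvvvvv → vvvvvvvvgttvvvvvvvv → (answer).

vvvvvvvvvvgttvvvvvvvvvv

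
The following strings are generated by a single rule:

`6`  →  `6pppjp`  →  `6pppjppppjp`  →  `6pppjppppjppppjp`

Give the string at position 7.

6pppjppppjppppjppppjppppjppppjp

Each term is the previous one with pppjp appended.
From 6pppjppppjppppjp, 3 further steps: 6pppjppppjppppjp → 6pppjppppjppppjppppjp → 6pppjppppjppppjppppjppppjp → (answer).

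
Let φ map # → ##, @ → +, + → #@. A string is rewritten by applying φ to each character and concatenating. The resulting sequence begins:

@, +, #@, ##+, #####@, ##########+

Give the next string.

#####################@

Rewriting each symbol of ##########+: #→##, #→##, #→##, #→##, #→##, #→##, #→##, #→##, #→##, #→##, +→#@, which concatenates to ## ## ## ## ## ## ## ## ## ## #@.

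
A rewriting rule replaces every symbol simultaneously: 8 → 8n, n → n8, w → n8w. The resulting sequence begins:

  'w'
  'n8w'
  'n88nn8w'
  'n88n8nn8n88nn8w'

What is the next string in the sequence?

n88n8nn88nn8n88nn88n8nn8n88nn8w

Applying the rule to each of the 15 symbols of n88n8nn8n88nn8w gives the pieces n8 8n 8n n8 8n n8 n8 8n n8 8n 8n n8 n8 8n n8w, which concatenate to the answer.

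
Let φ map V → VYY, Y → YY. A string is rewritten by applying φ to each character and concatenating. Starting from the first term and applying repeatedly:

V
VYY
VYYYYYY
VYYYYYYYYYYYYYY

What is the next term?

Applying the rule to each of the 15 symbols of VYYYYYYYYYYYYYY gives the pieces VYY YY YY YY YY YY YY YY YY YY YY YY YY YY YY, which concatenate to the answer.

VYYYYYYYYYYYYYYYYYYYYYYYYYYYYYY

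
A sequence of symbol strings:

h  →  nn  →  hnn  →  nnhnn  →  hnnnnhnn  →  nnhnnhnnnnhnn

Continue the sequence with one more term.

hnnnnhnnnnhnnhnnnnhnn

This is a Fibonacci-style word recurrence s(k) = s(k−2)·s(k−1): e.g. h·nn = hnn.
The next term joins hnnnnhnn and nnhnnhnnnnhnn.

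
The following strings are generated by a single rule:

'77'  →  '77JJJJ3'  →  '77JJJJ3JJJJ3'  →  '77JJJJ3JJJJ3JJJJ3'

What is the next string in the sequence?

The strings grow by a fixed suffix JJJJ3 each time.
One more step from 77JJJJ3JJJJ3JJJJ3 gives the answer.

77JJJJ3JJJJ3JJJJ3JJJJ3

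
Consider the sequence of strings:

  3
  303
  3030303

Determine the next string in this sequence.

303030303030303

s(k+1) = s(k)·0·s(k) — each term doubles the last with '0' between the halves.
So the next term is two copies of 3030303 with '0' between the halves.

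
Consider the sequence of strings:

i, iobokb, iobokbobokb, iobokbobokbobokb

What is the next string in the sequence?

Every step adds obokb to the end: s(k+1) = s(k)·obokb.
So the next term is iobokbobokbobokb·obokb.

iobokbobokbobokbobokb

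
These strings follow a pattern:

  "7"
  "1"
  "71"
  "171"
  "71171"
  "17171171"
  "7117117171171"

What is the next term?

This is a Fibonacci-style word recurrence s(k) = s(k−2)·s(k−1): e.g. 7·1 = 71.
The next term joins 17171171 and 7117117171171.

171711717117117171171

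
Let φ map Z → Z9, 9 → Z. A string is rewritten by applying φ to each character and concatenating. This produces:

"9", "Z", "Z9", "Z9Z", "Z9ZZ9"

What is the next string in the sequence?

Z9ZZ9Z9Z

Apply φ to Z9ZZ9 symbol by symbol: Z→Z9, 9→Z, Z→Z9, Z→Z9, 9→Z; joined: Z9 Z Z9 Z9 Z.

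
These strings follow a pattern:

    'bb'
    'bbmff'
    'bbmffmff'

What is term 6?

The strings grow by a fixed suffix mff each time.
From bbmffmff, 3 further steps: bbmffmff → bbmffmffmff → bbmffmffmffmff → (answer).

bbmffmffmffmffmff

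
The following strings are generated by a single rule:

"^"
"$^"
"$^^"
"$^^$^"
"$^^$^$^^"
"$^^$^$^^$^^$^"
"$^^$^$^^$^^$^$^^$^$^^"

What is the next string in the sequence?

Each term (from the third on) is the previous term followed by the one before it: term 3 = $^·^ = $^^.
The next term joins $^^$^$^^$^^$^$^^$^$^^ and $^^$^$^^$^^$^.

$^^$^$^^$^^$^$^^$^$^^$^^$^$^^$^^$^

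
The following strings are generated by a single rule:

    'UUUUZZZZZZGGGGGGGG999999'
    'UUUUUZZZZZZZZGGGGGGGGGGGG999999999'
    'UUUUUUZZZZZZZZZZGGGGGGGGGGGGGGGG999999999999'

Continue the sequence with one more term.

UUUUUUUZZZZZZZZZZZZGGGGGGGGGGGGGGGGGGGG999999999999999

The n-th term is n+2 U's then 2n+2 Z's then 4n G's then 3n 9's, where the shown terms are n = 2, 3, 4.
For the next term, n = 5, so the run lengths are 7, 12, 20, 15.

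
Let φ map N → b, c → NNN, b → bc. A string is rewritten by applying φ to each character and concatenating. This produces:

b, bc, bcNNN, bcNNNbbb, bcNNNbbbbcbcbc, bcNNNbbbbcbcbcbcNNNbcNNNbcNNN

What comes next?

φ(bcNNNbbbbcbcbcbcNNNbcNNNbcNNN) expands symbol-by-symbol to bc NNN b b b bc bc bc bc NNN bc NNN bc NNN bc NNN b b b bc NNN b b b bc NNN b b b; joining the 29 pieces gives the next term.

bcNNNbbbbcbcbcbcNNNbcNNNbcNNNbcNNNbbbbcNNNbbbbcNNNbbb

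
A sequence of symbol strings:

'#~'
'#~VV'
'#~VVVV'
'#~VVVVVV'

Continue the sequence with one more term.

Each term is the previous one with VV appended.
So the next term is #~VVVVVV·VV.

#~VVVVVVVV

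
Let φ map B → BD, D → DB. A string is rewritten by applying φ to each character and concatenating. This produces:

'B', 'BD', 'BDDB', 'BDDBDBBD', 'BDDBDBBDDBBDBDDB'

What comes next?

BDDBDBBDDBBDBDDBDBBDBDDBBDDBDBBD

Applying the rule to each of the 16 symbols of BDDBDBBDDBBDBDDB gives the pieces BD DB DB BD DB BD BD DB DB BD BD DB BD DB DB BD, which concatenate to the answer.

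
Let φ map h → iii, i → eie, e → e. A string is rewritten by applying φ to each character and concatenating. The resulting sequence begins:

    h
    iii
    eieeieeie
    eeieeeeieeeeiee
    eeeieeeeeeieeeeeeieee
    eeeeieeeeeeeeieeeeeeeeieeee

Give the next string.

Replace each of the 27 characters of eeeeieeeeeeeeieeeeeeeeieeee in place — e e e e eie e e e e e e e e eie e e e e e e e e eie e e e e — and concatenate.

eeeeeieeeeeeeeeeieeeeeeeeeeieeeee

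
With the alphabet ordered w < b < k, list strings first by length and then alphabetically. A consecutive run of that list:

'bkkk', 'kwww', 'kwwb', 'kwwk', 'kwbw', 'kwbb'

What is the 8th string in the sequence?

kwkw

Stepping forward 2 times from kwbb: kwbb → kwbk, then the target.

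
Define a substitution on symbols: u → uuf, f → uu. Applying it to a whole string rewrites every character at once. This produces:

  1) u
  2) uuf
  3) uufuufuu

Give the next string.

uufuufuuuufuufuuuufuuf

Apply φ to uufuufuu symbol by symbol: u→uuf, u→uuf, f→uu, u→uuf, u→uuf, f→uu, u→uuf, u→uuf; joined: uuf uuf uu uuf uuf uu uuf uuf.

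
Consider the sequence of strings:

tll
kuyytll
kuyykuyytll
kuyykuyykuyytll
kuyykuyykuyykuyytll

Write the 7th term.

kuyykuyykuyykuyykuyykuyytll

Every step adds kuyy at the front: s(k+1) = kuyy·s(k).
From kuyykuyykuyykuyytll, 2 further steps: kuyykuyykuyykuyytll → kuyykuyykuyykuyykuyytll → (answer).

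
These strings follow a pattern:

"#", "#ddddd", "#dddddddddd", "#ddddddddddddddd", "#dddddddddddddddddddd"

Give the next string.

The strings grow by a fixed suffix ddddd each time.
One more step from #dddddddddddddddddddd gives the answer.

#ddddddddddddddddddddddddd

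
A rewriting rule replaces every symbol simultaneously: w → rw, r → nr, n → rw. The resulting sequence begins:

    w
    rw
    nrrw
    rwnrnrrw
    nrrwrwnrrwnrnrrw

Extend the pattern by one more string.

Replace each of the 16 characters of nrrwrwnrrwnrnrrw in place — rw nr nr rw nr rw rw nr nr rw rw nr rw nr nr rw — and concatenate.

rwnrnrrwnrrwrwnrnrrwrwnrrwnrnrrw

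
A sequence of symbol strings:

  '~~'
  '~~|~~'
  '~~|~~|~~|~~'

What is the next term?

s(k+1) = s(k)·|·s(k) — each term doubles the last with '|' between the halves.
Doubling ~~|~~|~~|~~ with '|' between the halves:

~~|~~|~~|~~|~~|~~|~~|~~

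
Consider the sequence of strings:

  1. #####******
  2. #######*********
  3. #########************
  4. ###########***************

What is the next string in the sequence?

#############******************

Reading off run lengths: # runs 5, 7, 9, 11; * runs 6, 9, 12, 15 — each is linear in n, where the shown terms are n = 2, 3, 4, 5.
For the next term, n = 6, so the run lengths are 13, 18.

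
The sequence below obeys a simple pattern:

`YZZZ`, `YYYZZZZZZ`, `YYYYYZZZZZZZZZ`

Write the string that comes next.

Term n consists of 2n-1 Y's, followed by 3n Z's (n = 1, 2, …).
Setting n = 4 gives 7, 12 characters in each block.

YYYYYYYZZZZZZZZZZZZ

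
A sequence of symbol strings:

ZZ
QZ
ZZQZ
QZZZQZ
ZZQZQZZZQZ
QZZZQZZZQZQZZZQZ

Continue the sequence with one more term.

This is a Fibonacci-style word recurrence s(k) = s(k−2)·s(k−1): e.g. ZZ·QZ = ZZQZ.
So term 7 is ZZQZQZZZQZ·QZZZQZZZQZQZZZQZ.

ZZQZQZZZQZQZZZQZZZQZQZZZQZ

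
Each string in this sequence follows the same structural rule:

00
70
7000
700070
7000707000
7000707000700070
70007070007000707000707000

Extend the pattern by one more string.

Each term (from the third on) is the previous term followed by the one before it: term 3 = 70·00 = 7000.
The next term joins 70007070007000707000707000 and 7000707000700070.

700070700070007070007070007000707000700070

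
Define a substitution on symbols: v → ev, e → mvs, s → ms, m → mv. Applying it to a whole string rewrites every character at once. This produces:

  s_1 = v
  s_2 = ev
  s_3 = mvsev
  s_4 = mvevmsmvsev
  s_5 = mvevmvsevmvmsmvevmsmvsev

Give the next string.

Rewriting the 24 symbols of mvevmvsevmvmsmvevmsmvsev one by one yields mv ev mvs ev mv ev ms mvs ev mv ev mv ms mv ev mvs ev mv ms mv ev ms mvs ev; concatenated:

mvevmvsevmvevmsmvsevmvevmvmsmvevmvsevmvmsmvevmsmvsev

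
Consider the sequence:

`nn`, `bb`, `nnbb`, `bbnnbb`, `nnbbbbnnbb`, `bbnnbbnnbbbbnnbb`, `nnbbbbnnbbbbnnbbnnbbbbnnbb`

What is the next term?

bbnnbbnnbbbbnnbbnnbbbbnnbbbbnnbbnnbbbbnnbb

Each term (from the third on) is the two preceding terms concatenated in order: term 3 = nn·bb = nnbb.
Continuing: bbnnbbnnbbbbnnbb · nnbbbbnnbbbbnnbbnnbbbbnnbb gives term 8.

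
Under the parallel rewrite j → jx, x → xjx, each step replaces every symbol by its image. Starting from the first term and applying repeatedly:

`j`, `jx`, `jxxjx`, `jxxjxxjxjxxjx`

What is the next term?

jxxjxxjxjxxjxxjxjxxjxjxxjxxjxjxxjx

φ(jxxjxxjxjxxjx) expands symbol-by-symbol to jx xjx xjx jx xjx xjx jx xjx jx xjx xjx jx xjx; joining the 13 pieces gives the next term.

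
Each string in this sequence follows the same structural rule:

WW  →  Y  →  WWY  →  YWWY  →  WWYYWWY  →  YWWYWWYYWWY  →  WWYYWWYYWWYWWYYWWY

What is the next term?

YWWYWWYYWWYWWYYWWYYWWYWWYYWWY

This is a Fibonacci-style word recurrence s(k) = s(k−2)·s(k−1): e.g. WW·Y = WWY.
The next term joins YWWYWWYYWWY and WWYYWWYYWWYWWYYWWY.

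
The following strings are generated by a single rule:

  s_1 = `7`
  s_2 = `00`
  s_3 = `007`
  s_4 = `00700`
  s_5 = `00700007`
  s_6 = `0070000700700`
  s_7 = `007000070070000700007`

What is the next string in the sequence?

0070000700700007000070070000700700

From term 3 onward, concatenate the last term with the second-to-last: 00·7 = 007, 007·00 = 00700, …
Continuing: 007000070070000700007 · 0070000700700 gives term 8.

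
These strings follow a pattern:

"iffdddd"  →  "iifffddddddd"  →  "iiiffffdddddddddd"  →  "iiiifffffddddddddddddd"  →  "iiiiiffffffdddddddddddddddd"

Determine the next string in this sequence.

iiiiiifffffffddddddddddddddddddd

Reading off run lengths: i runs 1, 2, 3, 4, 5; f runs 2, 3, 4, 5, 6; d runs 4, 7, 10, 13, 16 — each is linear in n (n = 1, 2, …).
At n = 6 the blocks have lengths 6, 7, 19.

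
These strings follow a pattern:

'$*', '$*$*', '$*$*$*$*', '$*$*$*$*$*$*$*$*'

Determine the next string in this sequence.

$*$*$*$*$*$*$*$*$*$*$*$*$*$*$*$*

Every step duplicates the string.
So the next term is two copies of $*$*$*$*$*$*$*$*.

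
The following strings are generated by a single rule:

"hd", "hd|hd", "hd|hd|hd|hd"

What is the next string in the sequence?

s(k+1) = s(k)·|·s(k) — each term doubles the last with '|' between the halves.
One more doubling of hd|hd|hd|hd gives the answer.

hd|hd|hd|hd|hd|hd|hd|hd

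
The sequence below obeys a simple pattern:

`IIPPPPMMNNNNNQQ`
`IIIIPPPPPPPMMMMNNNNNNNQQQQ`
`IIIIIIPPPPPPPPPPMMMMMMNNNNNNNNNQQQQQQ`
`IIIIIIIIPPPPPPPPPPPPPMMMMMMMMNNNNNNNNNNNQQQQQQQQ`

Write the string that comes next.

Each string has the form I^{2n} P^{3n+1} M^{2n} N^{2n+3} Q^{2n} (n = 1, 2, …).
At n = 5 the blocks have lengths 10, 16, 10, 13, 10.

IIIIIIIIIIPPPPPPPPPPPPPPPPMMMMMMMMMMNNNNNNNNNNNNNQQQQQQQQQQ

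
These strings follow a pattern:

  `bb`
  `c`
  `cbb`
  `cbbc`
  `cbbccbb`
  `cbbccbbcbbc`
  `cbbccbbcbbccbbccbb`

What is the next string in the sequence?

cbbccbbcbbccbbccbbcbbccbbcbbc

This is a Fibonacci-style word recurrence s(k) = s(k−1)·s(k−2): e.g. c·bb = cbb.
The next term joins cbbccbbcbbccbbccbb and cbbccbbcbbc.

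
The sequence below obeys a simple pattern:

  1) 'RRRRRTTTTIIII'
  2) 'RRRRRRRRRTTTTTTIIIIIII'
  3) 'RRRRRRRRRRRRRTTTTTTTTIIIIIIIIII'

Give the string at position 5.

Term n consists of 4n+1 R's, followed by 2n+2 T's, followed by 3n+1 I's (n = 1, 2, …).
Setting n = 5 gives 21, 12, 16 characters in each block.

RRRRRRRRRRRRRRRRRRRRRTTTTTTTTTTTTIIIIIIIIIIIIIIII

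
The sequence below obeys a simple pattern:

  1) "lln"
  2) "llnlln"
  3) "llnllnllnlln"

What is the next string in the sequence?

s(k+1) = s(k)·s(k) — each term doubles the last.
Doubling llnllnllnlln:

llnllnllnllnllnllnllnlln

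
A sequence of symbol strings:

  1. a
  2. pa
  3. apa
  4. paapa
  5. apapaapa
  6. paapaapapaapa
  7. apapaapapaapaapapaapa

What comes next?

This is a Fibonacci-style word recurrence s(k) = s(k−2)·s(k−1): e.g. a·pa = apa.
The next term joins paapaapapaapa and apapaapapaapaapapaapa.

paapaapapaapaapapaapapaapaapapaapa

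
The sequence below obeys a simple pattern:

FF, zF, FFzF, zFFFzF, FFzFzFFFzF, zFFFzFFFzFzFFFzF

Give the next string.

FFzFzFFFzFzFFFzFFFzFzFFFzF

Each term (from the third on) is the two preceding terms concatenated in order: term 3 = FF·zF = FFzF.
The next term joins FFzFzFFFzF and zFFFzFFFzFzFFFzF.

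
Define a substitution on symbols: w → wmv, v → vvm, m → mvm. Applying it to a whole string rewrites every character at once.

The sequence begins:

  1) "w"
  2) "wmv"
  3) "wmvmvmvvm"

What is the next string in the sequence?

wmvmvmvvmmvmvvmmvmvvmvvmmvm

Apply φ to wmvmvmvvm symbol by symbol: w→wmv, m→mvm, v→vvm, m→mvm, v→vvm, m→mvm, v→vvm, v→vvm, m→mvm; joined: wmv mvm vvm mvm vvm mvm vvm vvm mvm.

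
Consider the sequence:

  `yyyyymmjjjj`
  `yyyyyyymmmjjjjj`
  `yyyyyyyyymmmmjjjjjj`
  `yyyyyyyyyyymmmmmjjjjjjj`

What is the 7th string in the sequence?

yyyyyyyyyyyyyyyyymmmmmmmmjjjjjjjjjj

Each string has the form y^{2n-1} m^{n-1} j^{n+1}, where the shown terms are n = 3, 4, 5, 6.
Setting n = 9 gives 17, 8, 10 characters in each block.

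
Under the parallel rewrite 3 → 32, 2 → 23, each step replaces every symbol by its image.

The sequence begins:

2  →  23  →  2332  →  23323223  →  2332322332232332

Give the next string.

Rewriting the 16 symbols of 2332322332232332 one by one yields 23 32 32 23 32 23 23 32 32 23 23 32 23 32 32 23; concatenated:

23323223322323323223233223323223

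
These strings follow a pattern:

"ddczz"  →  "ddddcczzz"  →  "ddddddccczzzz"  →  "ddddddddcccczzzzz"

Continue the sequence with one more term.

ddddddddddccccczzzzzz

Reading off run lengths: d runs 2, 4, 6, 8; c runs 1, 2, 3, 4; z runs 2, 3, 4, 5 — each is linear in n (n = 1, 2, …).
Setting n = 5 gives 10, 5, 6 characters in each block.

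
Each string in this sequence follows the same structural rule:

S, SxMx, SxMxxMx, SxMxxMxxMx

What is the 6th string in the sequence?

Each term is the previous one with xMx appended.
From SxMxxMxxMx, 2 further steps: SxMxxMxxMx → SxMxxMxxMxxMx → (answer).

SxMxxMxxMxxMxxMx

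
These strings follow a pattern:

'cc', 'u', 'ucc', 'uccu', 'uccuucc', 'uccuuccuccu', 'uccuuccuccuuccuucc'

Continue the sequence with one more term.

uccuuccuccuuccuuccuccuuccuccu

Each term (from the third on) is the previous term followed by the one before it: term 3 = u·cc = ucc.
The next term joins uccuuccuccuuccuucc and uccuuccuccu.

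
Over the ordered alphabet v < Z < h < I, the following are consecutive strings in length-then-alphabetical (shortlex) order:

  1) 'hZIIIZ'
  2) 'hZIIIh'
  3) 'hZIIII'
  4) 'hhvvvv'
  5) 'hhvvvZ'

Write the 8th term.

hhvvZv

Stepping forward 3 times from hhvvvZ: hhvvvZ → hhvvvh → hhvvvI, then the target.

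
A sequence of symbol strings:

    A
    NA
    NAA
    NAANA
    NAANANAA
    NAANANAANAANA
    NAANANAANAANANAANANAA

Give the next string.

NAANANAANAANANAANANAANAANANAANAANA

This is a Fibonacci-style word recurrence s(k) = s(k−1)·s(k−2): e.g. NA·A = NAA.
The next term joins NAANANAANAANANAANANAA and NAANANAANAANA.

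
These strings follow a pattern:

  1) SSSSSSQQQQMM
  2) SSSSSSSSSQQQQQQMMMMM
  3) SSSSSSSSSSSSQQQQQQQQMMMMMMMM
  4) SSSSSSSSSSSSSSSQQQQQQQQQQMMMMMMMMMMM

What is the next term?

SSSSSSSSSSSSSSSSSSQQQQQQQQQQQQMMMMMMMMMMMMMM

Each string has the form S^{3n+3} Q^{2n+2} M^{3n-1} (n = 1, 2, …).
Setting n = 5 gives 18, 12, 14 characters in each block.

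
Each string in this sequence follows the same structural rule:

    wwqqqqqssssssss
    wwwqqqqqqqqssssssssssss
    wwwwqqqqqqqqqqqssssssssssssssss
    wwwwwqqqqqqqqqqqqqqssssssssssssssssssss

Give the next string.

wwwwwwqqqqqqqqqqqqqqqqqssssssssssssssssssssssss

Each string has the form w^{n} q^{3n-1} s^{4n}, where the shown terms are n = 2, 3, 4, 5.
Setting n = 6 gives 6, 17, 24 characters in each block.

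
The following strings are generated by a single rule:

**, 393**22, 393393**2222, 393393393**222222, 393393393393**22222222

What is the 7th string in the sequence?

393393393393393393**222222222222

Each term wraps the previous one in 393 on the left and 22 on the right.
From 393393393393**22222222, 2 further steps: 393393393393**22222222 → 393393393393393**2222222222 → (answer).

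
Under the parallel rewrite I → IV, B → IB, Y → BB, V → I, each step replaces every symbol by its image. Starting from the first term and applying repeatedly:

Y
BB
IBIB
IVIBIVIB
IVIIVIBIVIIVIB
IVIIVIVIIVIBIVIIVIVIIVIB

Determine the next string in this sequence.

IVIIVIVIIVIIVIVIIVIBIVIIVIVIIVIIVIVIIVIB

φ(IVIIVIVIIVIBIVIIVIVIIVIB) expands symbol-by-symbol to IV I IV IV I IV I IV IV I IV IB IV I IV IV I IV I IV IV I IV IB; joining the 24 pieces gives the next term.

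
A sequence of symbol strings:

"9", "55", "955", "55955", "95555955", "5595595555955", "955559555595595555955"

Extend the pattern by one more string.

5595595555955955559555595595555955

This is a Fibonacci-style word recurrence s(k) = s(k−2)·s(k−1): e.g. 9·55 = 955.
So term 8 is 5595595555955·955559555595595555955.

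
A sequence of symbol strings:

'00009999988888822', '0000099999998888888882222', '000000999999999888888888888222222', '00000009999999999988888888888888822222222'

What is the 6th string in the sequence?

The n-th term is n+3 0's then 2n+3 9's then 3n+3 8's then 2n 2's (n = 1, 2, …).
For term 6, n = 6, so the run lengths are 9, 15, 21, 12.

000000000999999999999999888888888888888888888222222222222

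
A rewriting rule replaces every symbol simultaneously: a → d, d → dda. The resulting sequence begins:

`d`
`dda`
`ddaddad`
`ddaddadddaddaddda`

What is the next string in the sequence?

Replace each of the 17 characters of ddaddadddaddaddda in place — dda dda d dda dda d dda dda dda d dda dda d dda dda dda d — and concatenate.

ddaddadddaddadddaddaddadddaddadddaddaddad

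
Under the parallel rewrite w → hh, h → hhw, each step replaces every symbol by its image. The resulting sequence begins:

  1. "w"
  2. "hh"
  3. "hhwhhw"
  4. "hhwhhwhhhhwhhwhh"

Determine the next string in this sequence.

Rewriting the 16 symbols of hhwhhwhhhhwhhwhh one by one yields hhw hhw hh hhw hhw hh hhw hhw hhw hhw hh hhw hhw hh hhw hhw; concatenated:

hhwhhwhhhhwhhwhhhhwhhwhhwhhwhhhhwhhwhhhhwhhw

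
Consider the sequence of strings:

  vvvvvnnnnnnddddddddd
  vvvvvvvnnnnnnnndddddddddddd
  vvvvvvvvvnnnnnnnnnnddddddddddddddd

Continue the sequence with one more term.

vvvvvvvvvvvnnnnnnnnnnnndddddddddddddddddd

Each string has the form v^{2n-1} n^{2n} d^{3n}, where the shown terms are n = 3, 4, 5.
For the next term, n = 6, so the run lengths are 11, 12, 18.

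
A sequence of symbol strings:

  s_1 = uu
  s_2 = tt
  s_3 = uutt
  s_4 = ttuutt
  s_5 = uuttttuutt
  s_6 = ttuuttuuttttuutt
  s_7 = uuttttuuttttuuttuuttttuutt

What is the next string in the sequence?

ttuuttuuttttuuttuuttttuuttttuuttuuttttuutt

From term 3 onward, concatenate the second-to-last term with the last: uu·tt = uutt, tt·uutt = ttuutt, …
So term 8 is ttuuttuuttttuutt·uuttttuuttttuuttuuttttuutt.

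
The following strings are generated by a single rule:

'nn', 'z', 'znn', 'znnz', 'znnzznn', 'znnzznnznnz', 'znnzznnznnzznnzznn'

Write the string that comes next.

znnzznnznnzznnzznnznnzznnznnz

Each term (from the third on) is the previous term followed by the one before it: term 3 = z·nn = znn.
So term 8 is znnzznnznnzznnzznn·znnzznnznnz.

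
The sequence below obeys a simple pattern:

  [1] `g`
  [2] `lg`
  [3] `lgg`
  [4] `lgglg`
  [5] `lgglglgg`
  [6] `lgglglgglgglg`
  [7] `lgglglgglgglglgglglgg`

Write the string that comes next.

lgglglgglgglglgglglgglgglglgglgglg

From term 3 onward, concatenate the last term with the second-to-last: lg·g = lgg, lgg·lg = lgglg, …
The next term joins lgglglgglgglglgglglgg and lgglglgglgglg.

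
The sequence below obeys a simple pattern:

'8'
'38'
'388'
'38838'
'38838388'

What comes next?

From term 3 onward, concatenate the last term with the second-to-last: 38·8 = 388, 388·38 = 38838, …
The next term joins 38838388 and 38838.

3883838838838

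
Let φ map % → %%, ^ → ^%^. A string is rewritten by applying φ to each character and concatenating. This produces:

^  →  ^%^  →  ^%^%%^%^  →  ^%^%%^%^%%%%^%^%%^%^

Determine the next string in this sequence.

^%^%%^%^%%%%^%^%%^%^%%%%%%%%^%^%%^%^%%%%^%^%%^%^

Replace each of the 20 characters of ^%^%%^%^%%%%^%^%%^%^ in place — ^%^ %% ^%^ %% %% ^%^ %% ^%^ %% %% %% %% ^%^ %% ^%^ %% %% ^%^ %% ^%^ — and concatenate.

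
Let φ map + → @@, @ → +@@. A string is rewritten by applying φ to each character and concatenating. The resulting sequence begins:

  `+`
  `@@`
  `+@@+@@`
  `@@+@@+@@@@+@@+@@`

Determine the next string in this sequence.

Replace each of the 16 characters of @@+@@+@@@@+@@+@@ in place — +@@ +@@ @@ +@@ +@@ @@ +@@ +@@ +@@ +@@ @@ +@@ +@@ @@ +@@ +@@ — and concatenate.

+@@+@@@@+@@+@@@@+@@+@@+@@+@@@@+@@+@@@@+@@+@@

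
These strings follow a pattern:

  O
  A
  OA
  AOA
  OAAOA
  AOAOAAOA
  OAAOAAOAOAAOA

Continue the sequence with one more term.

AOAOAAOAOAAOAAOAOAAOA

Each term (from the third on) is the two preceding terms concatenated in order: term 3 = O·A = OA.
So term 8 is AOAOAAOA·OAAOAAOAOAAOA.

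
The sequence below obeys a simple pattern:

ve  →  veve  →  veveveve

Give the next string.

veveveveveveveve

Each string is two copies of the previous one concatenated.
One more doubling of veveveve gives the answer.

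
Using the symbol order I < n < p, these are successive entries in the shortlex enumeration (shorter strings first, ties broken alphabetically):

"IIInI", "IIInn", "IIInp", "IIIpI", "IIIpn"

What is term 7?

IInII

Continuing the enumeration 2 steps past IIIpn: IIIpn → IIIpp → (answer).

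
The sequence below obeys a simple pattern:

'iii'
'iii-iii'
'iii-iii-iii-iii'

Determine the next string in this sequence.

Every step duplicates the string with '-' between the halves.
Doubling iii-iii-iii-iii with '-' between the halves:

iii-iii-iii-iii-iii-iii-iii-iii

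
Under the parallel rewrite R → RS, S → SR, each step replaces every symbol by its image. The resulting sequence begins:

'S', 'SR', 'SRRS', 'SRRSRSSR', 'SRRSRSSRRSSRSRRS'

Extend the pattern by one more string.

Rewriting the 16 symbols of SRRSRSSRRSSRSRRS one by one yields SR RS RS SR RS SR SR RS RS SR SR RS SR RS RS SR; concatenated:

SRRSRSSRRSSRSRRSRSSRSRRSSRRSRSSR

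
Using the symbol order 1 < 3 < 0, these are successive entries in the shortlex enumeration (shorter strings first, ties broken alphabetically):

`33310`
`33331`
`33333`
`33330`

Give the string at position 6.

Stepping forward 2 times from 33330: 33330 → 33301, then the target.

33303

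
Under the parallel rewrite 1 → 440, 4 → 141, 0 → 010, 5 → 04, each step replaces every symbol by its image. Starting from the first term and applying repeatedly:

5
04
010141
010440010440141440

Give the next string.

φ(010440010440141440) expands symbol-by-symbol to 010 440 010 141 141 010 010 440 010 141 141 010 440 141 440 141 141 010; joining the 18 pieces gives the next term.

010440010141141010010440010141141010440141440141141010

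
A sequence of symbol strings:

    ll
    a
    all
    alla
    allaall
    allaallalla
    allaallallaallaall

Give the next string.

allaallallaallaallallaallalla

From term 3 onward, concatenate the last term with the second-to-last: a·ll = all, all·a = alla, …
So term 8 is allaallallaallaall·allaallalla.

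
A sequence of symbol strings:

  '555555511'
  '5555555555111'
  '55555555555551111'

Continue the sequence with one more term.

555555555555555511111

Reading off run lengths: 5 runs 7, 10, 13; 1 runs 2, 3, 4 — each is linear in n, where the shown terms are n = 2, 3, 4.
For the next term, n = 5, so the run lengths are 16, 5.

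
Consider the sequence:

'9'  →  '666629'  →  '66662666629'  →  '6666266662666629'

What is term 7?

6666266662666626666266662666629

Every step adds 66662 at the front: s(k+1) = 66662·s(k).
From 6666266662666629, 3 further steps: 6666266662666629 → 666626666266662666629 → 66662666626666266662666629 → (answer).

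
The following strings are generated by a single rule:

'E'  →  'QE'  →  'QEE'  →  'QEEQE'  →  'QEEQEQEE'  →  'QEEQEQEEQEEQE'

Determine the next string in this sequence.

Each term (from the third on) is the previous term followed by the one before it: term 3 = QE·E = QEE.
The next term joins QEEQEQEEQEEQE and QEEQEQEE.

QEEQEQEEQEEQEQEEQEQEE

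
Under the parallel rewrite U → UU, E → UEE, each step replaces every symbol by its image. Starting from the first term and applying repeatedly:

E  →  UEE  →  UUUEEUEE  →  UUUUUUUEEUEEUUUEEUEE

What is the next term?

UUUUUUUUUUUUUUUEEUEEUUUEEUEEUUUUUUUEEUEEUUUEEUEE

Replace each of the 20 characters of UUUUUUUEEUEEUUUEEUEE in place — UU UU UU UU UU UU UU UEE UEE UU UEE UEE UU UU UU UEE UEE UU UEE UEE — and concatenate.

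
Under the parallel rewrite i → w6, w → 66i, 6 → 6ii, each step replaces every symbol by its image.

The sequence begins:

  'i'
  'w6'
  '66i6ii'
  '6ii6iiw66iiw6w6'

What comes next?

6iiw6w66iiw6w666i6ii6iiw6w666i6ii66i6ii

φ(6ii6iiw66iiw6w6) expands symbol-by-symbol to 6ii w6 w6 6ii w6 w6 66i 6ii 6ii w6 w6 66i 6ii 66i 6ii; joining the 15 pieces gives the next term.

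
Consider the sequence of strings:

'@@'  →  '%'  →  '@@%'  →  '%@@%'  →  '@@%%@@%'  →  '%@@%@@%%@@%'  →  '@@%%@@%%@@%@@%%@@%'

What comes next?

From term 3 onward, concatenate the second-to-last term with the last: @@·% = @@%, %·@@% = %@@%, …
Continuing: %@@%@@%%@@% · @@%%@@%%@@%@@%%@@% gives term 8.

%@@%@@%%@@%@@%%@@%%@@%@@%%@@%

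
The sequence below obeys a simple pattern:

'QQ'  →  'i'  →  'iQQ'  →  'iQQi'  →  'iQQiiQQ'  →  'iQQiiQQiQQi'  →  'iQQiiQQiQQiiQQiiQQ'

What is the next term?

Each term (from the third on) is the previous term followed by the one before it: term 3 = i·QQ = iQQ.
So term 8 is iQQiiQQiQQiiQQiiQQ·iQQiiQQiQQi.

iQQiiQQiQQiiQQiiQQiQQiiQQiQQi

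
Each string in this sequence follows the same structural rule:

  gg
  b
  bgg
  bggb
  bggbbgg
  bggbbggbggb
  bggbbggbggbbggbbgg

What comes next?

From term 3 onward, concatenate the last term with the second-to-last: b·gg = bgg, bgg·b = bggb, …
The next term joins bggbbggbggbbggbbgg and bggbbggbggb.

bggbbggbggbbggbbggbggbbggbggb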